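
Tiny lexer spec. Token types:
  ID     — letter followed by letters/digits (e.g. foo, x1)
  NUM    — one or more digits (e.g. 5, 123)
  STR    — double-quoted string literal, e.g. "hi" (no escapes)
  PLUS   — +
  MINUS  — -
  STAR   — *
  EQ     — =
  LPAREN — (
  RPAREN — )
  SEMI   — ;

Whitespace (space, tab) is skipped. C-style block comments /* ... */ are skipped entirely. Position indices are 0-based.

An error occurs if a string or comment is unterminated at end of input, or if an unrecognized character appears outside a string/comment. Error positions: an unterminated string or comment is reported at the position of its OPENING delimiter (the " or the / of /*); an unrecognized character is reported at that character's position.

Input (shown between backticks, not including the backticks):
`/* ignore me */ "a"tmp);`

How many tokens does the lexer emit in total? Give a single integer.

pos=0: enter COMMENT mode (saw '/*')
exit COMMENT mode (now at pos=15)
pos=16: enter STRING mode
pos=16: emit STR "a" (now at pos=19)
pos=19: emit ID 'tmp' (now at pos=22)
pos=22: emit RPAREN ')'
pos=23: emit SEMI ';'
DONE. 4 tokens: [STR, ID, RPAREN, SEMI]

Answer: 4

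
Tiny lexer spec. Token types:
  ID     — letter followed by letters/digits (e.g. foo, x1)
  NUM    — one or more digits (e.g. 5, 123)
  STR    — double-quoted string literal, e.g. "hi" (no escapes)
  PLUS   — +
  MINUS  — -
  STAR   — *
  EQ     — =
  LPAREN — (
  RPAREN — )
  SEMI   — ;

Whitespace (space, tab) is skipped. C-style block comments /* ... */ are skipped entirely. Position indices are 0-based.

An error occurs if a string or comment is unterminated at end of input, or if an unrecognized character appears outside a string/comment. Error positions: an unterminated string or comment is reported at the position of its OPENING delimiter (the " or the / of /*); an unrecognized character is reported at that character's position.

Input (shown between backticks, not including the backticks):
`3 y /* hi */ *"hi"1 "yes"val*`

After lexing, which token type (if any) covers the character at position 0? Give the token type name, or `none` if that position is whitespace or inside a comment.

Answer: NUM

Derivation:
pos=0: emit NUM '3' (now at pos=1)
pos=2: emit ID 'y' (now at pos=3)
pos=4: enter COMMENT mode (saw '/*')
exit COMMENT mode (now at pos=12)
pos=13: emit STAR '*'
pos=14: enter STRING mode
pos=14: emit STR "hi" (now at pos=18)
pos=18: emit NUM '1' (now at pos=19)
pos=20: enter STRING mode
pos=20: emit STR "yes" (now at pos=25)
pos=25: emit ID 'val' (now at pos=28)
pos=28: emit STAR '*'
DONE. 8 tokens: [NUM, ID, STAR, STR, NUM, STR, ID, STAR]
Position 0: char is '3' -> NUM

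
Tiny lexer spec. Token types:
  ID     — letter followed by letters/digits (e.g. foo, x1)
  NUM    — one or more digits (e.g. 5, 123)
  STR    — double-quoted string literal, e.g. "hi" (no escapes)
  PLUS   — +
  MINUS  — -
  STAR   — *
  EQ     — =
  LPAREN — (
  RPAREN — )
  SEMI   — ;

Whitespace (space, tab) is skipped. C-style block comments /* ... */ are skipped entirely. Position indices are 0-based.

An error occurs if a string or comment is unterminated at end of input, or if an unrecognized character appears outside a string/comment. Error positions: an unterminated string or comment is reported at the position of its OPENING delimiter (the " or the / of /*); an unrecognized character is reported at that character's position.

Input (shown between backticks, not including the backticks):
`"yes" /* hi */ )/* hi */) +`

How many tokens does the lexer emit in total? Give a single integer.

Answer: 4

Derivation:
pos=0: enter STRING mode
pos=0: emit STR "yes" (now at pos=5)
pos=6: enter COMMENT mode (saw '/*')
exit COMMENT mode (now at pos=14)
pos=15: emit RPAREN ')'
pos=16: enter COMMENT mode (saw '/*')
exit COMMENT mode (now at pos=24)
pos=24: emit RPAREN ')'
pos=26: emit PLUS '+'
DONE. 4 tokens: [STR, RPAREN, RPAREN, PLUS]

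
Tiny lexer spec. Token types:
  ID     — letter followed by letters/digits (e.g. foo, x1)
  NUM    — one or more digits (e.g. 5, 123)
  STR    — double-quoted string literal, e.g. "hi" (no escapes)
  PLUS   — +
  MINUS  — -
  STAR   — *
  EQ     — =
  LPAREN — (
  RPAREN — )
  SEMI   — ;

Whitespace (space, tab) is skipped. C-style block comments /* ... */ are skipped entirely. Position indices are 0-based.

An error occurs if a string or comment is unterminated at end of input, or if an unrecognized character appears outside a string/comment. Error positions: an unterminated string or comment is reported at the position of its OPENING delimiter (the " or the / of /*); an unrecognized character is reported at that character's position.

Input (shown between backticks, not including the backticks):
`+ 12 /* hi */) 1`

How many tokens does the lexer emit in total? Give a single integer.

pos=0: emit PLUS '+'
pos=2: emit NUM '12' (now at pos=4)
pos=5: enter COMMENT mode (saw '/*')
exit COMMENT mode (now at pos=13)
pos=13: emit RPAREN ')'
pos=15: emit NUM '1' (now at pos=16)
DONE. 4 tokens: [PLUS, NUM, RPAREN, NUM]

Answer: 4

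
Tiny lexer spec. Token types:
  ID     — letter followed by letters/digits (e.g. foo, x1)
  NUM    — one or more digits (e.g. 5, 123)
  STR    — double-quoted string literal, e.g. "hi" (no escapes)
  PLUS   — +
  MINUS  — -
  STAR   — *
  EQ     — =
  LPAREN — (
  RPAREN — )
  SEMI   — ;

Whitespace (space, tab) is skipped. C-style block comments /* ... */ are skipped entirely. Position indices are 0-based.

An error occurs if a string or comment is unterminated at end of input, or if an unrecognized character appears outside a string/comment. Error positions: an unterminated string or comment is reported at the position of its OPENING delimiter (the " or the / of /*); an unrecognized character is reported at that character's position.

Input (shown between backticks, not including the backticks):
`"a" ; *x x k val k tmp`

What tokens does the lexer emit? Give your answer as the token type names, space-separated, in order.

Answer: STR SEMI STAR ID ID ID ID ID ID

Derivation:
pos=0: enter STRING mode
pos=0: emit STR "a" (now at pos=3)
pos=4: emit SEMI ';'
pos=6: emit STAR '*'
pos=7: emit ID 'x' (now at pos=8)
pos=9: emit ID 'x' (now at pos=10)
pos=11: emit ID 'k' (now at pos=12)
pos=13: emit ID 'val' (now at pos=16)
pos=17: emit ID 'k' (now at pos=18)
pos=19: emit ID 'tmp' (now at pos=22)
DONE. 9 tokens: [STR, SEMI, STAR, ID, ID, ID, ID, ID, ID]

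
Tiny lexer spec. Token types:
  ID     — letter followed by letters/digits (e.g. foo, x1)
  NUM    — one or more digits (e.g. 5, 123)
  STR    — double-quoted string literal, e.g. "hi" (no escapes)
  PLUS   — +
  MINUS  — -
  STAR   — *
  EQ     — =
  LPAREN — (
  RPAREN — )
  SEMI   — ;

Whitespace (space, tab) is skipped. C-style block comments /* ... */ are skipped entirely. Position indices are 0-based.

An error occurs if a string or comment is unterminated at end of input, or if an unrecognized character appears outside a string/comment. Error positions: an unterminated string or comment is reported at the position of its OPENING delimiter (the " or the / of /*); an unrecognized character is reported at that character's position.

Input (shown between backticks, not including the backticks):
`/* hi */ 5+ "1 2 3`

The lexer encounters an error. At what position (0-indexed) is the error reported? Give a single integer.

Answer: 12

Derivation:
pos=0: enter COMMENT mode (saw '/*')
exit COMMENT mode (now at pos=8)
pos=9: emit NUM '5' (now at pos=10)
pos=10: emit PLUS '+'
pos=12: enter STRING mode
pos=12: ERROR — unterminated string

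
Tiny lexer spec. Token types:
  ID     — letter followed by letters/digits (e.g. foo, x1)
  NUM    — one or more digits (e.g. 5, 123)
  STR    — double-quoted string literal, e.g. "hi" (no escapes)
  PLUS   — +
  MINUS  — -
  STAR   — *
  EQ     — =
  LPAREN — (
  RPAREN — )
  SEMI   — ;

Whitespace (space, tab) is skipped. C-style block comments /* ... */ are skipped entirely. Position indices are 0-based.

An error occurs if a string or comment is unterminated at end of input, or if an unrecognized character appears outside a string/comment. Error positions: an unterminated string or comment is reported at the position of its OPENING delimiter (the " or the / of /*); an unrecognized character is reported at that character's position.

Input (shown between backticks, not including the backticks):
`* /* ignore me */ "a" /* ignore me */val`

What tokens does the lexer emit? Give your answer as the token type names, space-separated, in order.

pos=0: emit STAR '*'
pos=2: enter COMMENT mode (saw '/*')
exit COMMENT mode (now at pos=17)
pos=18: enter STRING mode
pos=18: emit STR "a" (now at pos=21)
pos=22: enter COMMENT mode (saw '/*')
exit COMMENT mode (now at pos=37)
pos=37: emit ID 'val' (now at pos=40)
DONE. 3 tokens: [STAR, STR, ID]

Answer: STAR STR ID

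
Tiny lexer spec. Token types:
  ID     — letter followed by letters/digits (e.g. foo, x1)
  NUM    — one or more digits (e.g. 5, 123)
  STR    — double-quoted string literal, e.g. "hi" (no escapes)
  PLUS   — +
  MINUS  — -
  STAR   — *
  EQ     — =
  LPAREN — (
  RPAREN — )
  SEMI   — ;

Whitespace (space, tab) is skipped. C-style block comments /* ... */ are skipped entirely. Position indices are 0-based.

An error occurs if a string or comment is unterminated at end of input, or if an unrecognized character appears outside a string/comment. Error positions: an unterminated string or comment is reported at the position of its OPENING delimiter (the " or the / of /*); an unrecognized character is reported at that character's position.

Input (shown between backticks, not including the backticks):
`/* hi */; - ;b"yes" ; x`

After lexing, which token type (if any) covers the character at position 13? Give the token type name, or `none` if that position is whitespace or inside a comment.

pos=0: enter COMMENT mode (saw '/*')
exit COMMENT mode (now at pos=8)
pos=8: emit SEMI ';'
pos=10: emit MINUS '-'
pos=12: emit SEMI ';'
pos=13: emit ID 'b' (now at pos=14)
pos=14: enter STRING mode
pos=14: emit STR "yes" (now at pos=19)
pos=20: emit SEMI ';'
pos=22: emit ID 'x' (now at pos=23)
DONE. 7 tokens: [SEMI, MINUS, SEMI, ID, STR, SEMI, ID]
Position 13: char is 'b' -> ID

Answer: ID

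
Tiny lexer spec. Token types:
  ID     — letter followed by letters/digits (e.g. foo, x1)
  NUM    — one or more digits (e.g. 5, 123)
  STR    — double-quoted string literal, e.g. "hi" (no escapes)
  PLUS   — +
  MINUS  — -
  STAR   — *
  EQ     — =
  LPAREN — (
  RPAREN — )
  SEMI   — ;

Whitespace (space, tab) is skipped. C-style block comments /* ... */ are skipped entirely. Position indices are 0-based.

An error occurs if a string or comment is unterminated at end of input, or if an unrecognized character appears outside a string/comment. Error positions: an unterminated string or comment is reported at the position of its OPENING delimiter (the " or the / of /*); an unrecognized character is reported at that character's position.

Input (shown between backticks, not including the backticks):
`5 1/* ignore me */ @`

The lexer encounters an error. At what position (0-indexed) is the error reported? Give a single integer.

pos=0: emit NUM '5' (now at pos=1)
pos=2: emit NUM '1' (now at pos=3)
pos=3: enter COMMENT mode (saw '/*')
exit COMMENT mode (now at pos=18)
pos=19: ERROR — unrecognized char '@'

Answer: 19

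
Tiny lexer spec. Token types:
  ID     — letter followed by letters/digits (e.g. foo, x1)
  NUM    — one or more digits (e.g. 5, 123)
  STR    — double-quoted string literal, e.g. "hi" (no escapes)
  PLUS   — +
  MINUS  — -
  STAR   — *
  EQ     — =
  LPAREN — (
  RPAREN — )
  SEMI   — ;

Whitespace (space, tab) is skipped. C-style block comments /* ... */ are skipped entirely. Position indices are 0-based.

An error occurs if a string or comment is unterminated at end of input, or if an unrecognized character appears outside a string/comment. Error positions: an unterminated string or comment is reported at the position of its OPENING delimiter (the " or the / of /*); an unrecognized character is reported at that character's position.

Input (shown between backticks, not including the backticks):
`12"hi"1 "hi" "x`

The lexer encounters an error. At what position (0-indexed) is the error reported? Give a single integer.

Answer: 13

Derivation:
pos=0: emit NUM '12' (now at pos=2)
pos=2: enter STRING mode
pos=2: emit STR "hi" (now at pos=6)
pos=6: emit NUM '1' (now at pos=7)
pos=8: enter STRING mode
pos=8: emit STR "hi" (now at pos=12)
pos=13: enter STRING mode
pos=13: ERROR — unterminated string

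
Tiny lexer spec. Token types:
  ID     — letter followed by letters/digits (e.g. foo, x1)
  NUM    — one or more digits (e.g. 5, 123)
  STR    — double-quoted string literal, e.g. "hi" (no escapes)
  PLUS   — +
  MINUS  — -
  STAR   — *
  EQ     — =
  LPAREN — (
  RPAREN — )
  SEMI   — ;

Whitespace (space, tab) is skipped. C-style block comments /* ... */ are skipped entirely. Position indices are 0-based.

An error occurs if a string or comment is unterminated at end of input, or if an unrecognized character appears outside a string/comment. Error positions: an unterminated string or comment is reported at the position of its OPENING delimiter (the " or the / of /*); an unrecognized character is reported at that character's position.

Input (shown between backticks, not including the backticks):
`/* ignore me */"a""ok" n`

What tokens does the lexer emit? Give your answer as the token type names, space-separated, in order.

Answer: STR STR ID

Derivation:
pos=0: enter COMMENT mode (saw '/*')
exit COMMENT mode (now at pos=15)
pos=15: enter STRING mode
pos=15: emit STR "a" (now at pos=18)
pos=18: enter STRING mode
pos=18: emit STR "ok" (now at pos=22)
pos=23: emit ID 'n' (now at pos=24)
DONE. 3 tokens: [STR, STR, ID]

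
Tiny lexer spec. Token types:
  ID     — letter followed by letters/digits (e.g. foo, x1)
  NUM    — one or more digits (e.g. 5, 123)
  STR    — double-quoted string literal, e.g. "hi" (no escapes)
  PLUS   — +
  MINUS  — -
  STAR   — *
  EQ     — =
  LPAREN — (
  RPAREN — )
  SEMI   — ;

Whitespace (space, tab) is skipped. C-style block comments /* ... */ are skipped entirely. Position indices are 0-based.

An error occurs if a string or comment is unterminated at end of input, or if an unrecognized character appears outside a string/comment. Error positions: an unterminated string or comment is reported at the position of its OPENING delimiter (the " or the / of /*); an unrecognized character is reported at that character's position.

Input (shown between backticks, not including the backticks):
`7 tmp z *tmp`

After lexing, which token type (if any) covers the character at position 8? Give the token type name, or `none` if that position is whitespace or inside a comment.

Answer: STAR

Derivation:
pos=0: emit NUM '7' (now at pos=1)
pos=2: emit ID 'tmp' (now at pos=5)
pos=6: emit ID 'z' (now at pos=7)
pos=8: emit STAR '*'
pos=9: emit ID 'tmp' (now at pos=12)
DONE. 5 tokens: [NUM, ID, ID, STAR, ID]
Position 8: char is '*' -> STAR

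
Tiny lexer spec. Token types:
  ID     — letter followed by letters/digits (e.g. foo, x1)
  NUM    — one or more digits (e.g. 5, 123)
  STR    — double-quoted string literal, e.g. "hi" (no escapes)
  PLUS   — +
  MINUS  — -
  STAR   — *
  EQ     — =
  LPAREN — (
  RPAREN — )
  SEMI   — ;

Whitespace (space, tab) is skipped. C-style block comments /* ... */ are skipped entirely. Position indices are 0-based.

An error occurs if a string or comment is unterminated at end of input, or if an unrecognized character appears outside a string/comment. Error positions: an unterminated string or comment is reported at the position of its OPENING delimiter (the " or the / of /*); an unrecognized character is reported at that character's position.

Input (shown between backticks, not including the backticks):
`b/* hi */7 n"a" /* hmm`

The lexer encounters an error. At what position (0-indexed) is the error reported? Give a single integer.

Answer: 16

Derivation:
pos=0: emit ID 'b' (now at pos=1)
pos=1: enter COMMENT mode (saw '/*')
exit COMMENT mode (now at pos=9)
pos=9: emit NUM '7' (now at pos=10)
pos=11: emit ID 'n' (now at pos=12)
pos=12: enter STRING mode
pos=12: emit STR "a" (now at pos=15)
pos=16: enter COMMENT mode (saw '/*')
pos=16: ERROR — unterminated comment (reached EOF)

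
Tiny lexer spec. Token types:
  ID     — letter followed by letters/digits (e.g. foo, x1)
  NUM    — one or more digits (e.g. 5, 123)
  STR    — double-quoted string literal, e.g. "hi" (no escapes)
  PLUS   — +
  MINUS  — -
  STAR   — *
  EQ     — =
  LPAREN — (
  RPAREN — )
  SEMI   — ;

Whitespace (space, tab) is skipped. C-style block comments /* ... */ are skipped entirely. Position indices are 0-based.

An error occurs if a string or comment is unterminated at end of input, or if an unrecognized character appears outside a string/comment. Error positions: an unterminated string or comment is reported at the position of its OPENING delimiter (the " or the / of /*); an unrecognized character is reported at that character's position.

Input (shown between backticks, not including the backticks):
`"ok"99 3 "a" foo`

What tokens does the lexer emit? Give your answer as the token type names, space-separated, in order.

Answer: STR NUM NUM STR ID

Derivation:
pos=0: enter STRING mode
pos=0: emit STR "ok" (now at pos=4)
pos=4: emit NUM '99' (now at pos=6)
pos=7: emit NUM '3' (now at pos=8)
pos=9: enter STRING mode
pos=9: emit STR "a" (now at pos=12)
pos=13: emit ID 'foo' (now at pos=16)
DONE. 5 tokens: [STR, NUM, NUM, STR, ID]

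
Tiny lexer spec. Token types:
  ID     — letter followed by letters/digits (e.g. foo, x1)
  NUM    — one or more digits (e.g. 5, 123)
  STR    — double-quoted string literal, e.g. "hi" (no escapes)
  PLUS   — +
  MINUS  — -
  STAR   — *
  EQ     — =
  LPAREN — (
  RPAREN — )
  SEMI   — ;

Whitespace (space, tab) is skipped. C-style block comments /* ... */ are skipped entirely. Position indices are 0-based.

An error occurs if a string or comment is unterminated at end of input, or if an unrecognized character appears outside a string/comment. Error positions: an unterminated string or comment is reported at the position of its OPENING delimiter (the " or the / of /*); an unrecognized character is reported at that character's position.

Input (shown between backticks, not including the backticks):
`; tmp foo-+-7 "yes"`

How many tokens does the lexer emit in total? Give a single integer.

pos=0: emit SEMI ';'
pos=2: emit ID 'tmp' (now at pos=5)
pos=6: emit ID 'foo' (now at pos=9)
pos=9: emit MINUS '-'
pos=10: emit PLUS '+'
pos=11: emit MINUS '-'
pos=12: emit NUM '7' (now at pos=13)
pos=14: enter STRING mode
pos=14: emit STR "yes" (now at pos=19)
DONE. 8 tokens: [SEMI, ID, ID, MINUS, PLUS, MINUS, NUM, STR]

Answer: 8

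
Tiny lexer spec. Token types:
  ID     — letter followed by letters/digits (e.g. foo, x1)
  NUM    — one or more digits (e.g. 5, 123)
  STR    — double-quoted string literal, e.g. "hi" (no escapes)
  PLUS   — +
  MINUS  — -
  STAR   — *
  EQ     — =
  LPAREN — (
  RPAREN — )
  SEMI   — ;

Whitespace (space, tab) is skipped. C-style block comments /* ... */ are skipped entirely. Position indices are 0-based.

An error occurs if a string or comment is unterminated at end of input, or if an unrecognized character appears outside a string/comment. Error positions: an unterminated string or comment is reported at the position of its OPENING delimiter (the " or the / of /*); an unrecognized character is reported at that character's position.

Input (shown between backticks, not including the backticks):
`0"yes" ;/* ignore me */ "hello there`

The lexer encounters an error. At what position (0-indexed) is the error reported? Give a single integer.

pos=0: emit NUM '0' (now at pos=1)
pos=1: enter STRING mode
pos=1: emit STR "yes" (now at pos=6)
pos=7: emit SEMI ';'
pos=8: enter COMMENT mode (saw '/*')
exit COMMENT mode (now at pos=23)
pos=24: enter STRING mode
pos=24: ERROR — unterminated string

Answer: 24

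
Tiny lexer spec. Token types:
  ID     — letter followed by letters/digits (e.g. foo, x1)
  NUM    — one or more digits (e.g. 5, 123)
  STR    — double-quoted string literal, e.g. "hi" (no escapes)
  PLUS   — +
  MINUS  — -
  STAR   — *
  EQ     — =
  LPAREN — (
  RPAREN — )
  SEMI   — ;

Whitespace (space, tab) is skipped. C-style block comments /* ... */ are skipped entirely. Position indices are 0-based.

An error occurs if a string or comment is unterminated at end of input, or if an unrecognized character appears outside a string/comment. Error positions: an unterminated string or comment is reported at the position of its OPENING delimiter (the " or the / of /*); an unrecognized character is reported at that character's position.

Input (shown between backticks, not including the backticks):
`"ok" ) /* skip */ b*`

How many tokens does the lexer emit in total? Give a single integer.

pos=0: enter STRING mode
pos=0: emit STR "ok" (now at pos=4)
pos=5: emit RPAREN ')'
pos=7: enter COMMENT mode (saw '/*')
exit COMMENT mode (now at pos=17)
pos=18: emit ID 'b' (now at pos=19)
pos=19: emit STAR '*'
DONE. 4 tokens: [STR, RPAREN, ID, STAR]

Answer: 4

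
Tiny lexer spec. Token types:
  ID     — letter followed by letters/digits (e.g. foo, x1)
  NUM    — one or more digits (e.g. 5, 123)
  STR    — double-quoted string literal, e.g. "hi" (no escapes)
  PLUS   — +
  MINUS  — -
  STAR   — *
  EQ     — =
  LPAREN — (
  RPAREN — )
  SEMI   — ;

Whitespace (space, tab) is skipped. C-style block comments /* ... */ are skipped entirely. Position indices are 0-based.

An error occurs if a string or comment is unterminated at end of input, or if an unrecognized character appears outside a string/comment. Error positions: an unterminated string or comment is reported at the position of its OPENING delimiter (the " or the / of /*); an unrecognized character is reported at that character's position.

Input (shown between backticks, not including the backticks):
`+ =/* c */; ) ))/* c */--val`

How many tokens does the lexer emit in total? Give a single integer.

Answer: 9

Derivation:
pos=0: emit PLUS '+'
pos=2: emit EQ '='
pos=3: enter COMMENT mode (saw '/*')
exit COMMENT mode (now at pos=10)
pos=10: emit SEMI ';'
pos=12: emit RPAREN ')'
pos=14: emit RPAREN ')'
pos=15: emit RPAREN ')'
pos=16: enter COMMENT mode (saw '/*')
exit COMMENT mode (now at pos=23)
pos=23: emit MINUS '-'
pos=24: emit MINUS '-'
pos=25: emit ID 'val' (now at pos=28)
DONE. 9 tokens: [PLUS, EQ, SEMI, RPAREN, RPAREN, RPAREN, MINUS, MINUS, ID]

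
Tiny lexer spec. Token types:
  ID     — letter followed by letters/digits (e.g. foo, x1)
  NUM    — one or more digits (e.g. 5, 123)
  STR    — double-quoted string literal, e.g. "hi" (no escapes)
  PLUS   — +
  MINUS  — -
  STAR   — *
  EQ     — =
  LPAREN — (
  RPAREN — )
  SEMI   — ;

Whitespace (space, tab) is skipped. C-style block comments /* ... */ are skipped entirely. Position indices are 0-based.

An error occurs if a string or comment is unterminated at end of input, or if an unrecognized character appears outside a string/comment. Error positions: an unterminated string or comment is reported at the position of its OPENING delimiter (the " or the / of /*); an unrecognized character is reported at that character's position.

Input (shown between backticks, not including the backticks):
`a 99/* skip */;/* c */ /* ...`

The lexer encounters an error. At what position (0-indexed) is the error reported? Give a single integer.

Answer: 23

Derivation:
pos=0: emit ID 'a' (now at pos=1)
pos=2: emit NUM '99' (now at pos=4)
pos=4: enter COMMENT mode (saw '/*')
exit COMMENT mode (now at pos=14)
pos=14: emit SEMI ';'
pos=15: enter COMMENT mode (saw '/*')
exit COMMENT mode (now at pos=22)
pos=23: enter COMMENT mode (saw '/*')
pos=23: ERROR — unterminated comment (reached EOF)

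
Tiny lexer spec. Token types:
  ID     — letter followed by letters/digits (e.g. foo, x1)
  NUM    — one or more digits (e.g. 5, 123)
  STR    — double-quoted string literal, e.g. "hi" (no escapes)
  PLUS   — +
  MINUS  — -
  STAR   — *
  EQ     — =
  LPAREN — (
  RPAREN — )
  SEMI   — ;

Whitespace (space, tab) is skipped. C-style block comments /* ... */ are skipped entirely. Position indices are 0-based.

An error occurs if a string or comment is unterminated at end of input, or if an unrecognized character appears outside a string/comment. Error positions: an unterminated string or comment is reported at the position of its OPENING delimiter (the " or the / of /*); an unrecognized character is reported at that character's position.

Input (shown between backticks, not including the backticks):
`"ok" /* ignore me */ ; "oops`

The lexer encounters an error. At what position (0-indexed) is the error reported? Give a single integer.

pos=0: enter STRING mode
pos=0: emit STR "ok" (now at pos=4)
pos=5: enter COMMENT mode (saw '/*')
exit COMMENT mode (now at pos=20)
pos=21: emit SEMI ';'
pos=23: enter STRING mode
pos=23: ERROR — unterminated string

Answer: 23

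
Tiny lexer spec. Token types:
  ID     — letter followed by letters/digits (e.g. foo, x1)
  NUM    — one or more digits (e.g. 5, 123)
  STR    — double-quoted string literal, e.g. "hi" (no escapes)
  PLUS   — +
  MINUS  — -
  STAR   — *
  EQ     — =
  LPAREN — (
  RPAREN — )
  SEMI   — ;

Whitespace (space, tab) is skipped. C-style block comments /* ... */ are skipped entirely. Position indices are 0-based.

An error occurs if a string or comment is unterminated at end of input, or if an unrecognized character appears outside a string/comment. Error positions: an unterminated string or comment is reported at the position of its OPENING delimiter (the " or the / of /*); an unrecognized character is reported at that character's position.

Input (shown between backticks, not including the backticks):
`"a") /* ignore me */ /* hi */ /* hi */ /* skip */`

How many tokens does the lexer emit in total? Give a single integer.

pos=0: enter STRING mode
pos=0: emit STR "a" (now at pos=3)
pos=3: emit RPAREN ')'
pos=5: enter COMMENT mode (saw '/*')
exit COMMENT mode (now at pos=20)
pos=21: enter COMMENT mode (saw '/*')
exit COMMENT mode (now at pos=29)
pos=30: enter COMMENT mode (saw '/*')
exit COMMENT mode (now at pos=38)
pos=39: enter COMMENT mode (saw '/*')
exit COMMENT mode (now at pos=49)
DONE. 2 tokens: [STR, RPAREN]

Answer: 2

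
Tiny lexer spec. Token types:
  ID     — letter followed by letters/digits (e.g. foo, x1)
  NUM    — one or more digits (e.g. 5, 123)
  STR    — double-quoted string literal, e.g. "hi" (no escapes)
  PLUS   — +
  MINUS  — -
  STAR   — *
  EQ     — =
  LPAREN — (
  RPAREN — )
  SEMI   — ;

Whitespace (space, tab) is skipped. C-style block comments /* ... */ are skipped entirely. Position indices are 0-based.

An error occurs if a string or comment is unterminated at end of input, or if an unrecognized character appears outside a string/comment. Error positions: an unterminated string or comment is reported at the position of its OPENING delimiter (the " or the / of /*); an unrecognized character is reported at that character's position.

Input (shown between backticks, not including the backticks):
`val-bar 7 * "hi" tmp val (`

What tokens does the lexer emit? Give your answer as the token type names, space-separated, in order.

Answer: ID MINUS ID NUM STAR STR ID ID LPAREN

Derivation:
pos=0: emit ID 'val' (now at pos=3)
pos=3: emit MINUS '-'
pos=4: emit ID 'bar' (now at pos=7)
pos=8: emit NUM '7' (now at pos=9)
pos=10: emit STAR '*'
pos=12: enter STRING mode
pos=12: emit STR "hi" (now at pos=16)
pos=17: emit ID 'tmp' (now at pos=20)
pos=21: emit ID 'val' (now at pos=24)
pos=25: emit LPAREN '('
DONE. 9 tokens: [ID, MINUS, ID, NUM, STAR, STR, ID, ID, LPAREN]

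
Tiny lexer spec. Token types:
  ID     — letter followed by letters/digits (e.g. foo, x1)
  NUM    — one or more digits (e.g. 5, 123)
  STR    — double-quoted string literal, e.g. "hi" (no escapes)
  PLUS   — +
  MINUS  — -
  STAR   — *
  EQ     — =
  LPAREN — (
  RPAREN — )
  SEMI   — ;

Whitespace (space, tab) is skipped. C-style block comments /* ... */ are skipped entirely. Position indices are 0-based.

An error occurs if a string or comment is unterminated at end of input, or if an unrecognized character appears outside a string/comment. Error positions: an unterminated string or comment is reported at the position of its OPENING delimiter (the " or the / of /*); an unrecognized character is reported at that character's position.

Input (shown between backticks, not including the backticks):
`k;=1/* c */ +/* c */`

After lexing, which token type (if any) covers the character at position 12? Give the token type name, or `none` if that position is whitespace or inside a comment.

Answer: PLUS

Derivation:
pos=0: emit ID 'k' (now at pos=1)
pos=1: emit SEMI ';'
pos=2: emit EQ '='
pos=3: emit NUM '1' (now at pos=4)
pos=4: enter COMMENT mode (saw '/*')
exit COMMENT mode (now at pos=11)
pos=12: emit PLUS '+'
pos=13: enter COMMENT mode (saw '/*')
exit COMMENT mode (now at pos=20)
DONE. 5 tokens: [ID, SEMI, EQ, NUM, PLUS]
Position 12: char is '+' -> PLUS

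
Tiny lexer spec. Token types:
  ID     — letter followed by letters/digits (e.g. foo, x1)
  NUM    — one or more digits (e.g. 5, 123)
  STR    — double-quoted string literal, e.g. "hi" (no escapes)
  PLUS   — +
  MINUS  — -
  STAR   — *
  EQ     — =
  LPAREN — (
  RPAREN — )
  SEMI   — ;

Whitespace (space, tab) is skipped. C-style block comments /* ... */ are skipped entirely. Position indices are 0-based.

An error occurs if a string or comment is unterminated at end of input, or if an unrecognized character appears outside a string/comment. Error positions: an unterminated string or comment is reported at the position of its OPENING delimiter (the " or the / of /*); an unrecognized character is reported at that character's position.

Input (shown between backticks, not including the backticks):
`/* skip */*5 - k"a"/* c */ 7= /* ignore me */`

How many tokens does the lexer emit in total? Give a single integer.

pos=0: enter COMMENT mode (saw '/*')
exit COMMENT mode (now at pos=10)
pos=10: emit STAR '*'
pos=11: emit NUM '5' (now at pos=12)
pos=13: emit MINUS '-'
pos=15: emit ID 'k' (now at pos=16)
pos=16: enter STRING mode
pos=16: emit STR "a" (now at pos=19)
pos=19: enter COMMENT mode (saw '/*')
exit COMMENT mode (now at pos=26)
pos=27: emit NUM '7' (now at pos=28)
pos=28: emit EQ '='
pos=30: enter COMMENT mode (saw '/*')
exit COMMENT mode (now at pos=45)
DONE. 7 tokens: [STAR, NUM, MINUS, ID, STR, NUM, EQ]

Answer: 7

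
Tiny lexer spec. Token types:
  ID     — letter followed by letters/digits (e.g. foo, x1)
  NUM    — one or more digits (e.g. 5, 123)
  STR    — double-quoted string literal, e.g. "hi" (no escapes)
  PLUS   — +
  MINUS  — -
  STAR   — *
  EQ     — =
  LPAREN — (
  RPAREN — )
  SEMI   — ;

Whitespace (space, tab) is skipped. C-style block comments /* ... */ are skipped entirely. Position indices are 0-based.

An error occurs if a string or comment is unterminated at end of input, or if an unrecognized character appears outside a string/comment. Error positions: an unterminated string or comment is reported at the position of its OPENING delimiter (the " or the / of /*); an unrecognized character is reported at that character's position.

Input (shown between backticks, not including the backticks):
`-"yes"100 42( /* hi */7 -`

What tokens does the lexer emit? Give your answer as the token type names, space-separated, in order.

pos=0: emit MINUS '-'
pos=1: enter STRING mode
pos=1: emit STR "yes" (now at pos=6)
pos=6: emit NUM '100' (now at pos=9)
pos=10: emit NUM '42' (now at pos=12)
pos=12: emit LPAREN '('
pos=14: enter COMMENT mode (saw '/*')
exit COMMENT mode (now at pos=22)
pos=22: emit NUM '7' (now at pos=23)
pos=24: emit MINUS '-'
DONE. 7 tokens: [MINUS, STR, NUM, NUM, LPAREN, NUM, MINUS]

Answer: MINUS STR NUM NUM LPAREN NUM MINUS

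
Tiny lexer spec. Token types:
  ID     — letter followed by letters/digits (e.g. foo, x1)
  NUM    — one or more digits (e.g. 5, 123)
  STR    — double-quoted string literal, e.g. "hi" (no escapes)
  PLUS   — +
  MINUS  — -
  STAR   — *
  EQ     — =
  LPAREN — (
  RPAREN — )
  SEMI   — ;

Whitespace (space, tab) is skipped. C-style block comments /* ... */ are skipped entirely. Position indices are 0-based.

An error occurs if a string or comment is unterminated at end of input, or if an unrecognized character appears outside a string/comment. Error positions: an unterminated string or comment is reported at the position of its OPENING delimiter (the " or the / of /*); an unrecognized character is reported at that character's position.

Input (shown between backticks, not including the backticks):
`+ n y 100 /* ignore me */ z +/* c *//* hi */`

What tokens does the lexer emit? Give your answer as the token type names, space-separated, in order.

Answer: PLUS ID ID NUM ID PLUS

Derivation:
pos=0: emit PLUS '+'
pos=2: emit ID 'n' (now at pos=3)
pos=4: emit ID 'y' (now at pos=5)
pos=6: emit NUM '100' (now at pos=9)
pos=10: enter COMMENT mode (saw '/*')
exit COMMENT mode (now at pos=25)
pos=26: emit ID 'z' (now at pos=27)
pos=28: emit PLUS '+'
pos=29: enter COMMENT mode (saw '/*')
exit COMMENT mode (now at pos=36)
pos=36: enter COMMENT mode (saw '/*')
exit COMMENT mode (now at pos=44)
DONE. 6 tokens: [PLUS, ID, ID, NUM, ID, PLUS]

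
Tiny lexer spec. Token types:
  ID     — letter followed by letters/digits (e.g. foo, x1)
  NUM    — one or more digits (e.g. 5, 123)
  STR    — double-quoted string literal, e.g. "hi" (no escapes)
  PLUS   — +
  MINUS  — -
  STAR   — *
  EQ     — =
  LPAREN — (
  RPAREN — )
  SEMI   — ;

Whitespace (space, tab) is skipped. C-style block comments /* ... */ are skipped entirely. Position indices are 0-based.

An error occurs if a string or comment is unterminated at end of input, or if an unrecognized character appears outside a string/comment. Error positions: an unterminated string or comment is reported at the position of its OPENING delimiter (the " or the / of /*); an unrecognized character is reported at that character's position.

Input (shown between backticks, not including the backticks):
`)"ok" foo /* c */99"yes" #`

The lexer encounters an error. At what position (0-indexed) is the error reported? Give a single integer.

Answer: 25

Derivation:
pos=0: emit RPAREN ')'
pos=1: enter STRING mode
pos=1: emit STR "ok" (now at pos=5)
pos=6: emit ID 'foo' (now at pos=9)
pos=10: enter COMMENT mode (saw '/*')
exit COMMENT mode (now at pos=17)
pos=17: emit NUM '99' (now at pos=19)
pos=19: enter STRING mode
pos=19: emit STR "yes" (now at pos=24)
pos=25: ERROR — unrecognized char '#'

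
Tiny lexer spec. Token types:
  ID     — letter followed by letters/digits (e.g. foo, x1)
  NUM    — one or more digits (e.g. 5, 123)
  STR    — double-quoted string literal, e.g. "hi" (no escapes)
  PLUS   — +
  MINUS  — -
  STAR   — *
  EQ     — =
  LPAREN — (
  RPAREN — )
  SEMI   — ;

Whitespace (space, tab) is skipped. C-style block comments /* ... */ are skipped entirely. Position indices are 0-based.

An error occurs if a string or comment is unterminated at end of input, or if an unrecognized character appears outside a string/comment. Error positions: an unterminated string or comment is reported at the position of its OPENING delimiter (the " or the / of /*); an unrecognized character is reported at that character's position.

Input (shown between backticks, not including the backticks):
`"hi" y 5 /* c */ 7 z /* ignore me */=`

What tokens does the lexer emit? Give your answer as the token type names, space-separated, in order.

pos=0: enter STRING mode
pos=0: emit STR "hi" (now at pos=4)
pos=5: emit ID 'y' (now at pos=6)
pos=7: emit NUM '5' (now at pos=8)
pos=9: enter COMMENT mode (saw '/*')
exit COMMENT mode (now at pos=16)
pos=17: emit NUM '7' (now at pos=18)
pos=19: emit ID 'z' (now at pos=20)
pos=21: enter COMMENT mode (saw '/*')
exit COMMENT mode (now at pos=36)
pos=36: emit EQ '='
DONE. 6 tokens: [STR, ID, NUM, NUM, ID, EQ]

Answer: STR ID NUM NUM ID EQ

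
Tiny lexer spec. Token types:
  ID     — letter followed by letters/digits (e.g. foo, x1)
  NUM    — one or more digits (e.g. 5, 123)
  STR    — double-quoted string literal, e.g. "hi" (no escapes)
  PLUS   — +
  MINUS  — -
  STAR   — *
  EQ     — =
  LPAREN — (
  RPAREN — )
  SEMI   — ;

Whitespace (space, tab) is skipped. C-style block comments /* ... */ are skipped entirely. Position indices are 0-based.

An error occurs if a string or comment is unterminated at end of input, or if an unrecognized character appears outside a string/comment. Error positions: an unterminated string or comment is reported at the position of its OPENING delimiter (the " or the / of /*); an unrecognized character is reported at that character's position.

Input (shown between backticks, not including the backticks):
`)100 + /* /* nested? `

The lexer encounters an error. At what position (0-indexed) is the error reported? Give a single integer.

pos=0: emit RPAREN ')'
pos=1: emit NUM '100' (now at pos=4)
pos=5: emit PLUS '+'
pos=7: enter COMMENT mode (saw '/*')
pos=7: ERROR — unterminated comment (reached EOF)

Answer: 7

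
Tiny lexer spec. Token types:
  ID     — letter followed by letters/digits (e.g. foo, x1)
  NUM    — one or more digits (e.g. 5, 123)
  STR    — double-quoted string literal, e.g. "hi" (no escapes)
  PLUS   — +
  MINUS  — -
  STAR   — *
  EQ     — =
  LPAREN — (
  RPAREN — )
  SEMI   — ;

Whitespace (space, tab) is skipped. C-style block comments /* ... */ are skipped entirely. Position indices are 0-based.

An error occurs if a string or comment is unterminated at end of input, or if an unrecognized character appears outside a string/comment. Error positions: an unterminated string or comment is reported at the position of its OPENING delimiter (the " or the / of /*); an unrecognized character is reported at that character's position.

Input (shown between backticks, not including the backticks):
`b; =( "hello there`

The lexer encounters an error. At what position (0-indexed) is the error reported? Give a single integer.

pos=0: emit ID 'b' (now at pos=1)
pos=1: emit SEMI ';'
pos=3: emit EQ '='
pos=4: emit LPAREN '('
pos=6: enter STRING mode
pos=6: ERROR — unterminated string

Answer: 6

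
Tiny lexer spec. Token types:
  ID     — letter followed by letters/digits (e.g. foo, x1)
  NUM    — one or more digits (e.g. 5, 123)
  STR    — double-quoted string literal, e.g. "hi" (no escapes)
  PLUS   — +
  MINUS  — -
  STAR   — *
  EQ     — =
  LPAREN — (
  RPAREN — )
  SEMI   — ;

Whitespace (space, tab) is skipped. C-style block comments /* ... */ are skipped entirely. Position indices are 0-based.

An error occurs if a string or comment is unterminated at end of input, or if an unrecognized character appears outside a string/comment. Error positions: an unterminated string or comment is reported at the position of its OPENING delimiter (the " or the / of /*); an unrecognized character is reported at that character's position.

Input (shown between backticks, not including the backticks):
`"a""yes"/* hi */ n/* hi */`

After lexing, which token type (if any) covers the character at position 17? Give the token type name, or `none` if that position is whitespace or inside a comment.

pos=0: enter STRING mode
pos=0: emit STR "a" (now at pos=3)
pos=3: enter STRING mode
pos=3: emit STR "yes" (now at pos=8)
pos=8: enter COMMENT mode (saw '/*')
exit COMMENT mode (now at pos=16)
pos=17: emit ID 'n' (now at pos=18)
pos=18: enter COMMENT mode (saw '/*')
exit COMMENT mode (now at pos=26)
DONE. 3 tokens: [STR, STR, ID]
Position 17: char is 'n' -> ID

Answer: ID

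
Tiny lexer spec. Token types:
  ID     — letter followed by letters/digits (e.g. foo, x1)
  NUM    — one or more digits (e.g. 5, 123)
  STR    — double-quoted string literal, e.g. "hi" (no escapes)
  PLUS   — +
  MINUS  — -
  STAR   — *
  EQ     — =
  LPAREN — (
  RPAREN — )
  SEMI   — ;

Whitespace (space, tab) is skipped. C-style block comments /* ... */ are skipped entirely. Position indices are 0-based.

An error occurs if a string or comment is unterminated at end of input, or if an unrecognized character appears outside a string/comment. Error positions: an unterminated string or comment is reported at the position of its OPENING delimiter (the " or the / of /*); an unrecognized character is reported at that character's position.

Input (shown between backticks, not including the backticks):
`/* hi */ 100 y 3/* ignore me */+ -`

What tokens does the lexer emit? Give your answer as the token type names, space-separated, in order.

Answer: NUM ID NUM PLUS MINUS

Derivation:
pos=0: enter COMMENT mode (saw '/*')
exit COMMENT mode (now at pos=8)
pos=9: emit NUM '100' (now at pos=12)
pos=13: emit ID 'y' (now at pos=14)
pos=15: emit NUM '3' (now at pos=16)
pos=16: enter COMMENT mode (saw '/*')
exit COMMENT mode (now at pos=31)
pos=31: emit PLUS '+'
pos=33: emit MINUS '-'
DONE. 5 tokens: [NUM, ID, NUM, PLUS, MINUS]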